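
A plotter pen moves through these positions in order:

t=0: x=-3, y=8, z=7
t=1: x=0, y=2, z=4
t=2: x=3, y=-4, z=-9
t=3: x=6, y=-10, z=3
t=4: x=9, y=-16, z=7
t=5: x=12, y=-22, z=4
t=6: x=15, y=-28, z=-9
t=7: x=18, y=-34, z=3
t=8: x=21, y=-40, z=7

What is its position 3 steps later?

The x coordinate changes by +3 each step, so at step 11 it is -3 + 11·(3) = 30.
The y coordinate changes by -6 each step, so at step 11 it is 8 + 11·(-6) = -58.
The z coordinate repeats the cycle [7, 4, -9, 3] with period 4; step 11 mod 4 = 3, giving 3.

x=30, y=-58, z=3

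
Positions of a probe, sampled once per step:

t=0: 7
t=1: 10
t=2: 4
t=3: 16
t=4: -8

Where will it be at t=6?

-56

The jumps are +3, -6, +12, -24 — a geometric progression with ratio -2.
step 5: -8 + 48 → 40
step 6: 40 − 96 → -56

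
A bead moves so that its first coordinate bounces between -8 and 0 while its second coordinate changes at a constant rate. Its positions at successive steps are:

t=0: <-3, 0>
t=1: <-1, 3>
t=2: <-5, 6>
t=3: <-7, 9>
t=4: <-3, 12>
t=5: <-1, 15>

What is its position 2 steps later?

<-7, 21>

The first coordinate travels 4 per step and bounces off the walls at -8 and 0.
  step 6: -1 → -5
  step 7: -5 → -7
The second coordinate changes by +3 each step: at step 7 it is 21.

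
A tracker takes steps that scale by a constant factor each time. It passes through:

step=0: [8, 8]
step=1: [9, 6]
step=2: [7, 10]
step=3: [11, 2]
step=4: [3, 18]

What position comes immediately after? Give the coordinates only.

[19, -14]

The jumps are [+1, -2], [-2, +4], [+4, -8], [-8, +16] — a geometric progression with ratio -2.
step 5: [3, 18] + [+16, -32] → [19, -14]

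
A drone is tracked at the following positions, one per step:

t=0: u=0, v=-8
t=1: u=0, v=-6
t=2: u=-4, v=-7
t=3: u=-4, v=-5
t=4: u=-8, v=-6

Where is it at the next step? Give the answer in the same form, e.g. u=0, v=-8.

Step-to-step displacements: (+0, +2), (-4, -1), (+0, +2), (-4, -1) — a repeating cycle of length 2.
step 5: apply (+0, +2) → u=-8, v=-4

u=-8, v=-4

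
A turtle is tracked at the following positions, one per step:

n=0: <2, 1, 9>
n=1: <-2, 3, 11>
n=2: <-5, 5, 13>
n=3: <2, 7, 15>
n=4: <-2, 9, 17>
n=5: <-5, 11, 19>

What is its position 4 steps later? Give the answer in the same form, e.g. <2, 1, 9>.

The first coordinate repeats the cycle [2, -2, -5] with period 3; step 9 mod 3 = 0, giving 2.
The second coordinate changes by +2 each step, so at step 9 it is 1 + 9·(2) = 19.
The third coordinate changes by +2 each step, so at step 9 it is 9 + 9·(2) = 27.

<2, 19, 27>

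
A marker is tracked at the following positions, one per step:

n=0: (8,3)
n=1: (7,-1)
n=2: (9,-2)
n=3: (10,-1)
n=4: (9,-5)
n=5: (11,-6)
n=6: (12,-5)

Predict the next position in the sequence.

(11,-9)

The moves between consecutive positions are (-1,-4), (+2,-1), (+1,+1), (-1,-4), (+2,-1), (+1,+1); they repeat the 3-cycle [(-1,-4), (+2,-1), (+1,+1)].
step 7: apply (-1,-4) → (11,-9)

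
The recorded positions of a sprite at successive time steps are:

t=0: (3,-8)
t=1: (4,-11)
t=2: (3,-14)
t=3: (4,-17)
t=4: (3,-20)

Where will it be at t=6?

(3,-26)

The first coordinate repeats the cycle [3, 4] with period 2; step 6 mod 2 = 0, giving 3.
The second coordinate changes by -3 each step, so at step 6 it is -8 + 6·(-3) = -26.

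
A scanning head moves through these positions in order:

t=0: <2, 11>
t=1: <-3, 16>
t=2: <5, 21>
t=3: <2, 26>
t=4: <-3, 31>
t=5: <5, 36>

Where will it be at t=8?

The first coordinate repeats the cycle [2, -3, 5] with period 3; step 8 mod 3 = 2, giving 5.
The second coordinate changes by +5 each step, so at step 8 it is 11 + 8·(5) = 51.

<5, 51>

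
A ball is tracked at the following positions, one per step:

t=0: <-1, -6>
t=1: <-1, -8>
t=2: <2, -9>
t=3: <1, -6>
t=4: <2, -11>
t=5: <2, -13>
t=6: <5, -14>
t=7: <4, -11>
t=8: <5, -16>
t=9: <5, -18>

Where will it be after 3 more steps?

The moves between consecutive positions are <+0, -2>, <+3, -1>, <-1, +3>, <+1, -5>, <+0, -2>, <+3, -1>, <-1, +3>, <+1, -5>, <+0, -2>; they repeat the 4-cycle [<+0, -2>, <+3, -1>, <-1, +3>, <+1, -5>].
step 10: apply <+3, -1> → <8, -19>
step 11: apply <-1, +3> → <7, -16>
step 12: apply <+1, -5> → <8, -21>

<8, -21>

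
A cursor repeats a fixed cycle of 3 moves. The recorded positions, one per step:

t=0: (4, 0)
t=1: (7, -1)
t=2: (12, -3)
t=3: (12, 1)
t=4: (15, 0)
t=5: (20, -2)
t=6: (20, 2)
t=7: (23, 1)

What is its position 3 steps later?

(31, 2)

Step-to-step displacements: (+3, -1), (+5, -2), (+0, +4), (+3, -1), (+5, -2), (+0, +4), (+3, -1) — a repeating cycle of length 3.
step 8: apply (+5, -2) → (28, -1)
step 9: apply (+0, +4) → (28, 3)
step 10: apply (+3, -1) → (31, 2)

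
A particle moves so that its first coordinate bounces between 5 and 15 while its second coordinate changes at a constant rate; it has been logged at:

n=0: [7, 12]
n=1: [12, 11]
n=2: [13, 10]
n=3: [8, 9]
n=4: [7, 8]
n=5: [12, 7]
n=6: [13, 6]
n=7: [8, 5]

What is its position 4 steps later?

[8, 1]

The first coordinate travels 5 per step and bounces off the walls at 5 and 15.
  step 8: 8 → 7
  step 9: 7 → 12
  step 10: 12 → 13
  step 11: 13 → 8
The second coordinate changes by -1 each step: at step 11 it is 1.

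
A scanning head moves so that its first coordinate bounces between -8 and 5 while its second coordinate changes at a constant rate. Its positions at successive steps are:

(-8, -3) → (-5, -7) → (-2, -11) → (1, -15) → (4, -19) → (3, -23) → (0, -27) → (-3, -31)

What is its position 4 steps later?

(-1, -47)

The first coordinate travels 3 per step and bounces off the walls at -8 and 5.
  step 8: -3 → -6
  step 9: -6 → -7
  step 10: -7 → -4
  step 11: -4 → -1
The second coordinate changes by -4 each step: at step 11 it is -47.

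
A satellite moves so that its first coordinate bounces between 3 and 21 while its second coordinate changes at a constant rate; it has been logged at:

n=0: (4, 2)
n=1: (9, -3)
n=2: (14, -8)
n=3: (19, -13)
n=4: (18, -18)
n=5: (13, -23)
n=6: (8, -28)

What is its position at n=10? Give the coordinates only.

The first coordinate travels 5 per step and bounces off the walls at 3 and 21.
  step 7: 8 → 3
  step 8: 3 → 8
  step 9: 8 → 13
  step 10: 13 → 18
The second coordinate changes by -5 each step: at step 10 it is -48.

(18, -48)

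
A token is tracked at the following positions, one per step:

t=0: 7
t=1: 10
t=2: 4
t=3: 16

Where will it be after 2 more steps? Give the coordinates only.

The jumps are +3, -6, +12 — a geometric progression with ratio -2.
step 4: 16 − 24 → -8
step 5: -8 + 48 → 40

40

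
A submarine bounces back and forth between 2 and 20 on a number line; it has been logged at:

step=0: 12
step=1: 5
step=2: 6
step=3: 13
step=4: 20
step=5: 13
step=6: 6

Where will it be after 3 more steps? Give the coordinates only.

19

The value reflects between 2 and 20, moving 7 per step.
  step 7: 6 → 5
  step 8: 5 → 12
  step 9: 12 → 19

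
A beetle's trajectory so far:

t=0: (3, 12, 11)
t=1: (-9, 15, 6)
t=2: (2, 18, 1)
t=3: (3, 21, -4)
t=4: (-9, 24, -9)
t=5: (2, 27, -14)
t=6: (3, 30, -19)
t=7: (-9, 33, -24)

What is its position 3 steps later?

(-9, 42, -39)

The first coordinate repeats the cycle [3, -9, 2] with period 3; step 10 mod 3 = 1, giving -9.
The second coordinate changes by +3 each step, so at step 10 it is 12 + 10·(3) = 42.
The third coordinate changes by -5 each step, so at step 10 it is 11 + 10·(-5) = -39.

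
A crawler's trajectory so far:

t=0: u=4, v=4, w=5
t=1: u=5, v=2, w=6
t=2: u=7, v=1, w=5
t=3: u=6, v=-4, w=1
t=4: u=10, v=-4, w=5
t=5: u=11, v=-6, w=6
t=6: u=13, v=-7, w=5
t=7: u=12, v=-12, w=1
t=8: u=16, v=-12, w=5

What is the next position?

Differencing gives (+1,-2,+1), (+2,-1,-1), (-1,-5,-4), (+4,+0,+4), (+1,-2,+1), (+2,-1,-1), (-1,-5,-4), (+4,+0,+4). This is the pattern (+1,-2,+1), (+2,-1,-1), (-1,-5,-4), (+4,+0,+4) repeated.
step 9: apply (+1,-2,+1) → u=17, v=-14, w=6

u=17, v=-14, w=6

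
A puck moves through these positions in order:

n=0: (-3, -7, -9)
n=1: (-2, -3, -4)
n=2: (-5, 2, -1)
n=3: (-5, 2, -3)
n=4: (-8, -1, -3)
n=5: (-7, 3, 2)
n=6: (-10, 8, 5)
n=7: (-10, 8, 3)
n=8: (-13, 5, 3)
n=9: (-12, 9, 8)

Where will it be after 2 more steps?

(-15, 14, 9)

Differencing gives (+1, +4, +5), (-3, +5, +3), (+0, +0, -2), (-3, -3, +0), (+1, +4, +5), (-3, +5, +3), (+0, +0, -2), (-3, -3, +0), (+1, +4, +5). This is the pattern (+1, +4, +5), (-3, +5, +3), (+0, +0, -2), (-3, -3, +0) repeated.
step 10: apply (-3, +5, +3) → (-15, 14, 11)
step 11: apply (+0, +0, -2) → (-15, 14, 9)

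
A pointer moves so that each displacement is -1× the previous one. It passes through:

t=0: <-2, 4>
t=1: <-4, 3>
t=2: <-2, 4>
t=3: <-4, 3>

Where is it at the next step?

Step-to-step displacements: <-2, -1>, <+2, +1>, <-2, -1>; each is -1× the previous.
step 4: <-4, 3> + <+2, +1> → <-2, 4>

<-2, 4>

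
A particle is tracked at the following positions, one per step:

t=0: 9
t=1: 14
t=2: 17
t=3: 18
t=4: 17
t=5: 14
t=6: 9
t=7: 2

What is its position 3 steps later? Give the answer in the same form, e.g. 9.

Taking differences between consecutive positions: +5, +3, +1, -1, -3, -5, -7. These grow by -2 each step.
step 8: 2 − 9 → -7
step 9: -7 − 11 → -18
step 10: -18 − 13 → -31

-31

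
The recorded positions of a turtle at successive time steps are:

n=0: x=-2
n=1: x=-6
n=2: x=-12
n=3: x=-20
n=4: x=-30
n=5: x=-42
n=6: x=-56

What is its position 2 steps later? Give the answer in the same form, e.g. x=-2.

Successive displacements: -4, -6, -8, -10, -12, -14 — each changes by -2.
step 7: -56 − 16 → x=-72
step 8: -72 − 18 → x=-90

x=-90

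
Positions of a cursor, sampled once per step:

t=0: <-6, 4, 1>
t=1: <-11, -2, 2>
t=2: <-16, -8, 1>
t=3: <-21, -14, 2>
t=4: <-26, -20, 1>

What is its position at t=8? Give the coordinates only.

First: linear, -5 per step → -46 at step 8.
Second: linear, -6 per step → -44 at step 8.
Third: cycles through 1, 2 every 2 steps. Step 8 lands at position 0 of the cycle → 1.

<-46, -44, 1>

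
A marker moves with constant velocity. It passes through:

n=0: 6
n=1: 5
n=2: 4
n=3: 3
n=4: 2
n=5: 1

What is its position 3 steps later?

-2

Constant displacement of -1 per step.
step 6: 1 − 1 → 0
step 7: 0 − 1 → -1
step 8: -1 − 1 → -2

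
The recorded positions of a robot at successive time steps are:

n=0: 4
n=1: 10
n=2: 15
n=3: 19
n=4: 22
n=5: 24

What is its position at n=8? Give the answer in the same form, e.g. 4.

24

Successive displacements: +6, +5, +4, +3, +2 — each changes by -1.
step 6: 24 + 1 → 25
step 7: 25 + 0 → 25
step 8: 25 − 1 → 24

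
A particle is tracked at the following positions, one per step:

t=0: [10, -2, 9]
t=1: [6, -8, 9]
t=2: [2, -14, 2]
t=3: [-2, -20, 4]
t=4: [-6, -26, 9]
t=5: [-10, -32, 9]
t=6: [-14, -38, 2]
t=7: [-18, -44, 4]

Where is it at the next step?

[-22, -50, 9]

The first coordinate changes by -4 each step, so at step 8 it is 10 + 8·(-4) = -22.
The second coordinate changes by -6 each step, so at step 8 it is -2 + 8·(-6) = -50.
The third coordinate repeats the cycle [9, 9, 2, 4] with period 4; step 8 mod 4 = 0, giving 9.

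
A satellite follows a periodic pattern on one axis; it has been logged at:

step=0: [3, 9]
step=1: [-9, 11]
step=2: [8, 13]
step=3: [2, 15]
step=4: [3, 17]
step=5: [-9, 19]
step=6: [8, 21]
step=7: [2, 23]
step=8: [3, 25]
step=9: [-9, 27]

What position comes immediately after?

[8, 29]

The first coordinate repeats the cycle [3, -9, 8, 2] with period 4; step 10 mod 4 = 2, giving 8.
The second coordinate changes by +2 each step, so at step 10 it is 9 + 10·(2) = 29.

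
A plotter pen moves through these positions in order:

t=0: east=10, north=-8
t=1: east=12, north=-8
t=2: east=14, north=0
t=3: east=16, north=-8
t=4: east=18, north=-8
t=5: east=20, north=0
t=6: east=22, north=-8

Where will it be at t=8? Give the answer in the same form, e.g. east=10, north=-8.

east=26, north=0

The east coordinate changes by +2 each step, so at step 8 it is 10 + 8·(2) = 26.
The north coordinate repeats the cycle [-8, -8, 0] with period 3; step 8 mod 3 = 2, giving 0.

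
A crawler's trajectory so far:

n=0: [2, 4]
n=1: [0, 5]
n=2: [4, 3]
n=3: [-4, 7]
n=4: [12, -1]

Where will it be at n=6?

Step-to-step displacements: [-2, +1], [+4, -2], [-8, +4], [+16, -8]; each is -2× the previous.
step 5: [12, -1] + [-32, +16] → [-20, 15]
step 6: [-20, 15] + [+64, -32] → [44, -17]

[44, -17]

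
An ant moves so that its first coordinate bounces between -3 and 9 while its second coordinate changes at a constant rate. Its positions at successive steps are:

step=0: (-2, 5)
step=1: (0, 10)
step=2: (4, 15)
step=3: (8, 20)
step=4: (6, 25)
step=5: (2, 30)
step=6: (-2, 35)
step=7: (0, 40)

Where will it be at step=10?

The first coordinate reflects between -3 and 9, moving 4 per step.
  step 8: 0 → 4
  step 9: 4 → 8
  step 10: 8 → 6
The second coordinate changes by +5 each step: at step 10 it is 55.

(6, 55)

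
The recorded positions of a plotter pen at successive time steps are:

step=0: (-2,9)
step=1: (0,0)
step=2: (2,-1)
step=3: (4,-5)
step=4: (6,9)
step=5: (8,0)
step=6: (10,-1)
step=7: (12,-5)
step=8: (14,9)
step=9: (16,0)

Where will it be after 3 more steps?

The first coordinate changes by +2 each step, so at step 12 it is -2 + 12·(2) = 22.
The second coordinate repeats the cycle [9, 0, -1, -5] with period 4; step 12 mod 4 = 0, giving 9.

(22,9)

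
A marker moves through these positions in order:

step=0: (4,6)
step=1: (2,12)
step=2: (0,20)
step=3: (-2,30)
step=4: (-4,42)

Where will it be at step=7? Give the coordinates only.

(-10,90)

Successive displacements: (-2,+6), (-2,+8), (-2,+10), (-2,+12) — each changes by (+0,+2).
step 5: (-4,42) + (-2,+14) → (-6,56)
step 6: (-6,56) + (-2,+16) → (-8,72)
step 7: (-8,72) + (-2,+18) → (-10,90)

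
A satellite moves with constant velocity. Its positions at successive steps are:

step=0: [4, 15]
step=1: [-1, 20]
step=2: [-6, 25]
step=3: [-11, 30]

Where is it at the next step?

Each step adds [-5, +5] to the position.
step 4: [-11, 30] + [-5, +5] → [-16, 35]

[-16, 35]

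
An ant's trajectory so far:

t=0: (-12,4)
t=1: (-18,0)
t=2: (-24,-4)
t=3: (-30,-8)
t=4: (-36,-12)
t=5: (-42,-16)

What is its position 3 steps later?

Each step adds (-6,-4) to the position.
step 6: (-42,-16) + (-6,-4) → (-48,-20)
step 7: (-48,-20) + (-6,-4) → (-54,-24)
step 8: (-54,-24) + (-6,-4) → (-60,-28)

(-60,-28)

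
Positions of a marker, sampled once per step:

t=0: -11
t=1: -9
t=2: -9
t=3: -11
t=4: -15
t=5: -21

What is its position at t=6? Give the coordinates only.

-29

Taking differences between consecutive positions: +2, +0, -2, -4, -6. These grow by -2 each step.
step 6: -21 − 8 → -29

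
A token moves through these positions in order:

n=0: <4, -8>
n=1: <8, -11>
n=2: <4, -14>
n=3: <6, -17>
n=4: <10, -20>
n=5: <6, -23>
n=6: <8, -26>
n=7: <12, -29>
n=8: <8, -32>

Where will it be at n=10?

<14, -38>

The moves between consecutive positions are <+4, -3>, <-4, -3>, <+2, -3>, <+4, -3>, <-4, -3>, <+2, -3>, <+4, -3>, <-4, -3>; they repeat the 3-cycle [<+4, -3>, <-4, -3>, <+2, -3>].
step 9: apply <+2, -3> → <10, -35>
step 10: apply <+4, -3> → <14, -38>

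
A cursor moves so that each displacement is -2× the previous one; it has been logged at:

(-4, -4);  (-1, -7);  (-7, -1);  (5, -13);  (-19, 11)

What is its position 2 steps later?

(-67, 59)

The jumps are (+3, -3), (-6, +6), (+12, -12), (-24, +24) — a geometric progression with ratio -2.
step 5: (-19, 11) + (+48, -48) → (29, -37)
step 6: (29, -37) + (-96, +96) → (-67, 59)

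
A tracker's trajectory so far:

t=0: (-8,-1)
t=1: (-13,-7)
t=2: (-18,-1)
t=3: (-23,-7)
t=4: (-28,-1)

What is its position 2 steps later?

First: linear, -5 per step → -38 at step 6.
Second: cycles through -1, -7 every 2 steps. Step 6 lands at position 0 of the cycle → -1.

(-38,-1)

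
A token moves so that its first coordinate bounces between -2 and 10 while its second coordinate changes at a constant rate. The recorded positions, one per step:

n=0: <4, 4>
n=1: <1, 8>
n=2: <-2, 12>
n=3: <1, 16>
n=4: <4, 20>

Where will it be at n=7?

<7, 32>

The first coordinate travels 3 per step and bounces off the walls at -2 and 10.
  step 5: 4 → 7
  step 6: 7 → 10
  step 7: 10 → 7
The second coordinate changes by +4 each step: at step 7 it is 32.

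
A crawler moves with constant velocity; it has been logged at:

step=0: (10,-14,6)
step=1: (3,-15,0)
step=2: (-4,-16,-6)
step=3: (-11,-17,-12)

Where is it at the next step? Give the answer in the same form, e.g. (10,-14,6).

(-18,-18,-18)

Constant displacement of (-7,-1,-6) per step.
step 4: (-11,-17,-12) + (-7,-1,-6) → (-18,-18,-18)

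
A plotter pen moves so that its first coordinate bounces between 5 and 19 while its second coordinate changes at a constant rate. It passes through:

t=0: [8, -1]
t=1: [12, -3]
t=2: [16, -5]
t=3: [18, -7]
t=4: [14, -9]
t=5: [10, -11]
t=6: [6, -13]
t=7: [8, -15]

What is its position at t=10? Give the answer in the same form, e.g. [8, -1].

[18, -21]

The first coordinate travels 4 per step and bounces off the walls at 5 and 19.
  step 8: 8 → 12
  step 9: 12 → 16
  step 10: 16 → 18
The second coordinate changes by -2 each step: at step 10 it is -21.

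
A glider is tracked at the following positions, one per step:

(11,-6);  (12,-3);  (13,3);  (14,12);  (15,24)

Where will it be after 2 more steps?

Taking differences between consecutive positions: (+1,+3), (+1,+6), (+1,+9), (+1,+12). These grow by (+0,+3) each step.
step 5: (15,24) + (+1,+15) → (16,39)
step 6: (16,39) + (+1,+18) → (17,57)

(17,57)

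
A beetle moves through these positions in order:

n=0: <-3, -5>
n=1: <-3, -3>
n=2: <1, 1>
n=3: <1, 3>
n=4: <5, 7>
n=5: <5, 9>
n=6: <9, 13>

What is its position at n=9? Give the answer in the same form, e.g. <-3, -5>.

The moves between consecutive positions are <+0, +2>, <+4, +4>, <+0, +2>, <+4, +4>, <+0, +2>, <+4, +4>; they repeat the 2-cycle [<+0, +2>, <+4, +4>].
step 7: apply <+0, +2> → <9, 15>
step 8: apply <+4, +4> → <13, 19>
step 9: apply <+0, +2> → <13, 21>

<13, 21>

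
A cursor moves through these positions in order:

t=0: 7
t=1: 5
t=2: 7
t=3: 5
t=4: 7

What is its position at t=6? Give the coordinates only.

Consecutive displacements -2, +2, -2, +2 scale by a factor of -1 each step.
step 5: 7 − 2 → 5
step 6: 5 + 2 → 7

7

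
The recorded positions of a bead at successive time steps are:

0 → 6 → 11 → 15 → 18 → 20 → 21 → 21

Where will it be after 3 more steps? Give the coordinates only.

15

Taking differences between consecutive positions: +6, +5, +4, +3, +2, +1, +0. These grow by -1 each step.
step 8: 21 − 1 → 20
step 9: 20 − 2 → 18
step 10: 18 − 3 → 15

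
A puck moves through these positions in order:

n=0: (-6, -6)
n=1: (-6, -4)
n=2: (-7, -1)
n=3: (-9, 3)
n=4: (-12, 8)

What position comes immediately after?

(-16, 14)

First differences are (+0, +2), (-1, +3), (-2, +4), (-3, +5); their common second difference is (-1, +1) (constant acceleration).
step 5: (-12, 8) + (-4, +6) → (-16, 14)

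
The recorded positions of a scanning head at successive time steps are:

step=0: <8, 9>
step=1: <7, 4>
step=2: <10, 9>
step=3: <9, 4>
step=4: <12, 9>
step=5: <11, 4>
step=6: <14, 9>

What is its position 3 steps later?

<15, 4>

Step-to-step displacements: <-1, -5>, <+3, +5>, <-1, -5>, <+3, +5>, <-1, -5>, <+3, +5> — a repeating cycle of length 2.
step 7: apply <-1, -5> → <13, 4>
step 8: apply <+3, +5> → <16, 9>
step 9: apply <-1, -5> → <15, 4>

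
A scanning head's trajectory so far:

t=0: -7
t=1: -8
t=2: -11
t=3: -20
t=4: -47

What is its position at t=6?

-371

Consecutive displacements -1, -3, -9, -27 scale by a factor of 3 each step.
step 5: -47 − 81 → -128
step 6: -128 − 243 → -371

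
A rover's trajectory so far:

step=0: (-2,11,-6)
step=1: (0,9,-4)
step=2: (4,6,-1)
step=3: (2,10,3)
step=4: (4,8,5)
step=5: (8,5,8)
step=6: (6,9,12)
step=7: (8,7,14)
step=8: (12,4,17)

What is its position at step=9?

Differencing gives (+2,-2,+2), (+4,-3,+3), (-2,+4,+4), (+2,-2,+2), (+4,-3,+3), (-2,+4,+4), (+2,-2,+2), (+4,-3,+3). This is the pattern (+2,-2,+2), (+4,-3,+3), (-2,+4,+4) repeated.
step 9: apply (-2,+4,+4) → (10,8,21)

(10,8,21)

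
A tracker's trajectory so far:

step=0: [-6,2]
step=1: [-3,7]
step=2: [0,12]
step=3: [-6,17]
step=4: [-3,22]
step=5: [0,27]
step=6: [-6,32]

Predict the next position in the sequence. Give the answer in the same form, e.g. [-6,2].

[-3,37]

First: cycles through -6, -3, 0 every 3 steps. Step 7 lands at position 1 of the cycle → -3.
Second: linear, +5 per step → 37 at step 7.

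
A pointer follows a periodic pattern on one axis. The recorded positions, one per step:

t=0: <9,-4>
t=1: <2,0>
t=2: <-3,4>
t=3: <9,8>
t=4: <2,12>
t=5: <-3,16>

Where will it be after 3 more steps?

<-3,28>

The first coordinate repeats the cycle [9, 2, -3] with period 3; step 8 mod 3 = 2, giving -3.
The second coordinate changes by +4 each step, so at step 8 it is -4 + 8·(4) = 28.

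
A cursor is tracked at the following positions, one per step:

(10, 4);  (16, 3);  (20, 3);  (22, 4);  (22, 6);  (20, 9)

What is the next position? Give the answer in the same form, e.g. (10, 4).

(16, 13)

Taking differences between consecutive positions: (+6, -1), (+4, +0), (+2, +1), (+0, +2), (-2, +3). These grow by (-2, +1) each step.
step 6: (20, 9) + (-4, +4) → (16, 13)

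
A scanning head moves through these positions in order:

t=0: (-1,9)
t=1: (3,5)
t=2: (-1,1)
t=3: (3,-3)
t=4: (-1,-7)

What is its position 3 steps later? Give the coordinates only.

(3,-19)

First: cycles through -1, 3 every 2 steps. Step 7 lands at position 1 of the cycle → 3.
Second: linear, -4 per step → -19 at step 7.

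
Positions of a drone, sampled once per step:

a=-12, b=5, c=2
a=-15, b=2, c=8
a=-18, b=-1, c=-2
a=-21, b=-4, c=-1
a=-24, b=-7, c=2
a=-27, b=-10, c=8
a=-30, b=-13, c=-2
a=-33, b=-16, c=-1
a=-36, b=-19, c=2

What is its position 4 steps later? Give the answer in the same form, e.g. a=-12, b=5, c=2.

The a coordinate changes by -3 each step, so at step 12 it is -12 + 12·(-3) = -48.
The b coordinate changes by -3 each step, so at step 12 it is 5 + 12·(-3) = -31.
The c coordinate repeats the cycle [2, 8, -2, -1] with period 4; step 12 mod 4 = 0, giving 2.

a=-48, b=-31, c=2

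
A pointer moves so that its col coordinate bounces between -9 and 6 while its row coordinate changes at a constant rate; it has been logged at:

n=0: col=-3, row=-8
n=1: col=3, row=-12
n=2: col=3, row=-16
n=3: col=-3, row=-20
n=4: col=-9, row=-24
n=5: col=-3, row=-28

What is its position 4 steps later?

The col coordinate travels 6 per step and bounces off the walls at -9 and 6.
  step 6: -3 → 3
  step 7: 3 → 3
  step 8: 3 → -3
  step 9: -3 → -9
The row coordinate changes by -4 each step: at step 9 it is -44.

col=-9, row=-44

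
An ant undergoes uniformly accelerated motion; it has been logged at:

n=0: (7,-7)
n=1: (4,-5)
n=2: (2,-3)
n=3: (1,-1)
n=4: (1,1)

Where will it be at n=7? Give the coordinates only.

First differences are (-3,+2), (-2,+2), (-1,+2), (+0,+2); their common second difference is (+1,+0) (constant acceleration).
step 5: (1,1) + (+1,+2) → (2,3)
step 6: (2,3) + (+2,+2) → (4,5)
step 7: (4,5) + (+3,+2) → (7,7)

(7,7)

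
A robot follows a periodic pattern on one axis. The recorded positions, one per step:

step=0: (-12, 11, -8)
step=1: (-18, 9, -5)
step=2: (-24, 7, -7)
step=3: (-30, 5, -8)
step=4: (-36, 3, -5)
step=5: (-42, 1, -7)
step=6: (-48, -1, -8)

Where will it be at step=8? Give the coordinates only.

The first coordinate changes by -6 each step, so at step 8 it is -12 + 8·(-6) = -60.
The second coordinate changes by -2 each step, so at step 8 it is 11 + 8·(-2) = -5.
The third coordinate repeats the cycle [-8, -5, -7] with period 3; step 8 mod 3 = 2, giving -7.

(-60, -5, -7)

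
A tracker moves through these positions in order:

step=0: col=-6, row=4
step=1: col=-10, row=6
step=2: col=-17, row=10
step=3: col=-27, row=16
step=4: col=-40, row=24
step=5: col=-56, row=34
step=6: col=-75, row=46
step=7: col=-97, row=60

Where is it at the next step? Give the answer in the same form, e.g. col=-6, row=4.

Taking differences between consecutive positions: (-4,+2), (-7,+4), (-10,+6), (-13,+8), (-16,+10), (-19,+12), (-22,+14). These grow by (-3,+2) each step.
step 8: col=-97, row=60 + (-25,+16) → col=-122, row=76

col=-122, row=76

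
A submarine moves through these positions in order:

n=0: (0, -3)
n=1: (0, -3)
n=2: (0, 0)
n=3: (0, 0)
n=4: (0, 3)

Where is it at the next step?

(0, 3)

The moves between consecutive positions are (+0, +0), (+0, +3), (+0, +0), (+0, +3); they repeat the 2-cycle [(+0, +0), (+0, +3)].
step 5: apply (+0, +0) → (0, 3)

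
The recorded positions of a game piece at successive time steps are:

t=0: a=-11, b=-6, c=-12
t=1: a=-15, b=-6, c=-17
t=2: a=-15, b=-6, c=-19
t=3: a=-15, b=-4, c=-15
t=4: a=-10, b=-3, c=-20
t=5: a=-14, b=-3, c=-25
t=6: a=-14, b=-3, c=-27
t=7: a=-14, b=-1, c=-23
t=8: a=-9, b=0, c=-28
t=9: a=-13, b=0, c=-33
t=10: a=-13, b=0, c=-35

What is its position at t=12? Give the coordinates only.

Differencing gives (-4, +0, -5), (+0, +0, -2), (+0, +2, +4), (+5, +1, -5), (-4, +0, -5), (+0, +0, -2), (+0, +2, +4), (+5, +1, -5), (-4, +0, -5), (+0, +0, -2). This is the pattern (-4, +0, -5), (+0, +0, -2), (+0, +2, +4), (+5, +1, -5) repeated.
step 11: apply (+0, +2, +4) → a=-13, b=2, c=-31
step 12: apply (+5, +1, -5) → a=-8, b=3, c=-36

a=-8, b=3, c=-36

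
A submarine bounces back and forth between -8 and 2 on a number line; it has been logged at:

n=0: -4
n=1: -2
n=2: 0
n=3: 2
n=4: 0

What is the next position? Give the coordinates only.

-2

The value travels 2 per step and bounces off the walls at -8 and 2.
  step 5: 0 → -2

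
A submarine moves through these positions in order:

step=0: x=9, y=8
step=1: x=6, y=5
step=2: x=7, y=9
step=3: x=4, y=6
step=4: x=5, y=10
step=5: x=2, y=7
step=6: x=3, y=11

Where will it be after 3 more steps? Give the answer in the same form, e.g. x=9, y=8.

x=-2, y=9

Differencing gives (-3,-3), (+1,+4), (-3,-3), (+1,+4), (-3,-3), (+1,+4). This is the pattern (-3,-3), (+1,+4) repeated.
step 7: apply (-3,-3) → x=0, y=8
step 8: apply (+1,+4) → x=1, y=12
step 9: apply (-3,-3) → x=-2, y=9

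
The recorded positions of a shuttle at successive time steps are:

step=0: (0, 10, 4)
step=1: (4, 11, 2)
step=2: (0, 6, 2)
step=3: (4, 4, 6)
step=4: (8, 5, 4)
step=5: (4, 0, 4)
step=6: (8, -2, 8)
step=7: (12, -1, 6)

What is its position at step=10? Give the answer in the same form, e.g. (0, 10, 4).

Step-to-step displacements: (+4, +1, -2), (-4, -5, +0), (+4, -2, +4), (+4, +1, -2), (-4, -5, +0), (+4, -2, +4), (+4, +1, -2) — a repeating cycle of length 3.
step 8: apply (-4, -5, +0) → (8, -6, 6)
step 9: apply (+4, -2, +4) → (12, -8, 10)
step 10: apply (+4, +1, -2) → (16, -7, 8)

(16, -7, 8)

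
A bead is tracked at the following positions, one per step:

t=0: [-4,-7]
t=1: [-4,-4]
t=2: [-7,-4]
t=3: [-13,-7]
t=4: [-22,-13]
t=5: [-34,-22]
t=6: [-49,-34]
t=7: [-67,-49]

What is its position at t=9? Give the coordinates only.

[-112,-88]

First differences are [+0,+3], [-3,+0], [-6,-3], [-9,-6], [-12,-9], [-15,-12], [-18,-15]; their common second difference is [-3,-3] (constant acceleration).
step 8: [-67,-49] + [-21,-18] → [-88,-67]
step 9: [-88,-67] + [-24,-21] → [-112,-88]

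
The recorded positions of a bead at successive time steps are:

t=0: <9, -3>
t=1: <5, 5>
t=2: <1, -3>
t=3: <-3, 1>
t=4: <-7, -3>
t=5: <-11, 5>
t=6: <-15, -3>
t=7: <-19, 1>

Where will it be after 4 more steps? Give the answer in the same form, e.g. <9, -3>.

<-35, 1>

The first coordinate changes by -4 each step, so at step 11 it is 9 + 11·(-4) = -35.
The second coordinate repeats the cycle [-3, 5, -3, 1] with period 4; step 11 mod 4 = 3, giving 1.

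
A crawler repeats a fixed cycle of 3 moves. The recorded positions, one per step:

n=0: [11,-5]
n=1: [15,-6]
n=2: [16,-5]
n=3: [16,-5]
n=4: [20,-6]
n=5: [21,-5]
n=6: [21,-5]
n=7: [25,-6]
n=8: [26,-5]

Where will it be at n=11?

The moves between consecutive positions are [+4,-1], [+1,+1], [+0,+0], [+4,-1], [+1,+1], [+0,+0], [+4,-1], [+1,+1]; they repeat the 3-cycle [[+4,-1], [+1,+1], [+0,+0]].
step 9: apply [+0,+0] → [26,-5]
step 10: apply [+4,-1] → [30,-6]
step 11: apply [+1,+1] → [31,-5]

[31,-5]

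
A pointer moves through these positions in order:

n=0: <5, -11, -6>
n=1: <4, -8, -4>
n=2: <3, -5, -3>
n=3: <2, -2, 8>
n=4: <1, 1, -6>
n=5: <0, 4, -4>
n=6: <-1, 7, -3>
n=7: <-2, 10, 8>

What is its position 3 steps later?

<-5, 19, -3>

The first coordinate changes by -1 each step, so at step 10 it is 5 + 10·(-1) = -5.
The second coordinate changes by +3 each step, so at step 10 it is -11 + 10·(3) = 19.
The third coordinate repeats the cycle [-6, -4, -3, 8] with period 4; step 10 mod 4 = 2, giving -3.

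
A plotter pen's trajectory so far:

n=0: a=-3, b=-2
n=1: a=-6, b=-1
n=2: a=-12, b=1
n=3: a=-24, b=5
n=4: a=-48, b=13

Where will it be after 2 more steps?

a=-192, b=61

The jumps are (-3,+1), (-6,+2), (-12,+4), (-24,+8) — a geometric progression with ratio 2.
step 5: a=-48, b=13 + (-48,+16) → a=-96, b=29
step 6: a=-96, b=29 + (-96,+32) → a=-192, b=61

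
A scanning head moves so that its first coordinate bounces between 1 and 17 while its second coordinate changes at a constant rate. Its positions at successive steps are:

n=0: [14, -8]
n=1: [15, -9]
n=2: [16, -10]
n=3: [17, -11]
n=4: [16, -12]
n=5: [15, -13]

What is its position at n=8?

The first coordinate travels 1 per step and bounces off the walls at 1 and 17.
  step 6: 15 → 14
  step 7: 14 → 13
  step 8: 13 → 12
The second coordinate changes by -1 each step: at step 8 it is -16.

[12, -16]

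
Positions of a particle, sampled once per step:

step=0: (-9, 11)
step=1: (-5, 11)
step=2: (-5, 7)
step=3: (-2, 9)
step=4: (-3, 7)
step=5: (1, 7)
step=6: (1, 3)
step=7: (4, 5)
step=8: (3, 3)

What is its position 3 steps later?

(10, 1)

Step-to-step displacements: (+4, +0), (+0, -4), (+3, +2), (-1, -2), (+4, +0), (+0, -4), (+3, +2), (-1, -2) — a repeating cycle of length 4.
step 9: apply (+4, +0) → (7, 3)
step 10: apply (+0, -4) → (7, -1)
step 11: apply (+3, +2) → (10, 1)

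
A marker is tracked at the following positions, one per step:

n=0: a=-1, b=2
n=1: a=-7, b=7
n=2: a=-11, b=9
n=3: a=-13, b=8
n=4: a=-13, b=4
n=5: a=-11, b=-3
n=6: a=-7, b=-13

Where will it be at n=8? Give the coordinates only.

a=7, b=-42

Taking differences between consecutive positions: (-6,+5), (-4,+2), (-2,-1), (+0,-4), (+2,-7), (+4,-10). These grow by (+2,-3) each step.
step 7: a=-7, b=-13 + (+6,-13) → a=-1, b=-26
step 8: a=-1, b=-26 + (+8,-16) → a=7, b=-42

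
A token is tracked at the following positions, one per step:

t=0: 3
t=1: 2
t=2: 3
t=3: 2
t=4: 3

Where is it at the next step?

2

The jumps are -1, +1, -1, +1 — a geometric progression with ratio -1.
step 5: 3 − 1 → 2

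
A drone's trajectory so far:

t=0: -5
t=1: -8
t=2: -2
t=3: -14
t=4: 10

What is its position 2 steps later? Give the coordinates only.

58

Step-to-step displacements: -3, +6, -12, +24; each is -2× the previous.
step 5: 10 − 48 → -38
step 6: -38 + 96 → 58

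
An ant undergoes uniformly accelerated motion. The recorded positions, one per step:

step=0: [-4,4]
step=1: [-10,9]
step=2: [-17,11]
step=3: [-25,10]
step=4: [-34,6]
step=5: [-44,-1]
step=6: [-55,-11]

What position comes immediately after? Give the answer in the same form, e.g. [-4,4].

[-67,-24]

Taking differences between consecutive positions: [-6,+5], [-7,+2], [-8,-1], [-9,-4], [-10,-7], [-11,-10]. These grow by [-1,-3] each step.
step 7: [-55,-11] + [-12,-13] → [-67,-24]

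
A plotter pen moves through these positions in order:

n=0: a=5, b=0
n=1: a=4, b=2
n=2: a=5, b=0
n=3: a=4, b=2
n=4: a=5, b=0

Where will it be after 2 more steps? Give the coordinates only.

Step-to-step displacements: (-1, +2), (+1, -2), (-1, +2), (+1, -2); each is -1× the previous.
step 5: a=5, b=0 + (-1, +2) → a=4, b=2
step 6: a=4, b=2 + (+1, -2) → a=5, b=0

a=5, b=0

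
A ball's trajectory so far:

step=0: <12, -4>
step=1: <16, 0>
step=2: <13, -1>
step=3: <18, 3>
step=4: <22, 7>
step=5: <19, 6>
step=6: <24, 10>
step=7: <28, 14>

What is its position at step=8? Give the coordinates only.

<25, 13>

Step-to-step displacements: <+4, +4>, <-3, -1>, <+5, +4>, <+4, +4>, <-3, -1>, <+5, +4>, <+4, +4> — a repeating cycle of length 3.
step 8: apply <-3, -1> → <25, 13>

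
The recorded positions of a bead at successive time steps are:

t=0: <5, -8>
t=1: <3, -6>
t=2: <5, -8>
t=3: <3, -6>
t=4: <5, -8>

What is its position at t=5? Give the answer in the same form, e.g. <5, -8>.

<3, -6>

The jumps are <-2, +2>, <+2, -2>, <-2, +2>, <+2, -2> — a geometric progression with ratio -1.
step 5: <5, -8> + <-2, +2> → <3, -6>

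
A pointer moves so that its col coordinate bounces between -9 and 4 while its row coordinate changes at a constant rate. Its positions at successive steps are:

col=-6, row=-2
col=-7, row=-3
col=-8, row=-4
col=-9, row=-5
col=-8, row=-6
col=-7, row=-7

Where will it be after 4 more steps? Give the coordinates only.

The col coordinate reflects between -9 and 4, moving 1 per step.
  step 6: -7 → -6
  step 7: -6 → -5
  step 8: -5 → -4
  step 9: -4 → -3
The row coordinate changes by -1 each step: at step 9 it is -11.

col=-3, row=-11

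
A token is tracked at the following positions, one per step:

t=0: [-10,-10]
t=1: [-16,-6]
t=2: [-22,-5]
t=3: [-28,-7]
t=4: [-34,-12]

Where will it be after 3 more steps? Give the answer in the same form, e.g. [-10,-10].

[-52,-45]

First differences are [-6,+4], [-6,+1], [-6,-2], [-6,-5]; their common second difference is [+0,-3] (constant acceleration).
step 5: [-34,-12] + [-6,-8] → [-40,-20]
step 6: [-40,-20] + [-6,-11] → [-46,-31]
step 7: [-46,-31] + [-6,-14] → [-52,-45]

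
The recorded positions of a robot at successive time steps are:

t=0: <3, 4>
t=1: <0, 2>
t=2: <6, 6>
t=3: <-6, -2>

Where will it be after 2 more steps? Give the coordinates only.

Consecutive displacements <-3, -2>, <+6, +4>, <-12, -8> scale by a factor of -2 each step.
step 4: <-6, -2> + <+24, +16> → <18, 14>
step 5: <18, 14> + <-48, -32> → <-30, -18>

<-30, -18>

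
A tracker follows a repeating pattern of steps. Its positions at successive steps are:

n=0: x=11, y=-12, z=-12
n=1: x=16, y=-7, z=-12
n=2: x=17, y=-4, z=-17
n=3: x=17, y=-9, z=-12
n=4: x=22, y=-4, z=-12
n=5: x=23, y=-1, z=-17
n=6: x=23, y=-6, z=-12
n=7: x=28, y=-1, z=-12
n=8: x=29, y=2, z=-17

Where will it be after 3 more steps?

x=35, y=5, z=-17

Step-to-step displacements: (+5, +5, +0), (+1, +3, -5), (+0, -5, +5), (+5, +5, +0), (+1, +3, -5), (+0, -5, +5), (+5, +5, +0), (+1, +3, -5) — a repeating cycle of length 3.
step 9: apply (+0, -5, +5) → x=29, y=-3, z=-12
step 10: apply (+5, +5, +0) → x=34, y=2, z=-12
step 11: apply (+1, +3, -5) → x=35, y=5, z=-17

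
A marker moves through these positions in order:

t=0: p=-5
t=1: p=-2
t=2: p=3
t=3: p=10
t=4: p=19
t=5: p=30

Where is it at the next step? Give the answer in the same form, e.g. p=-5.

p=43

Taking differences between consecutive positions: +3, +5, +7, +9, +11. These grow by +2 each step.
step 6: 30 + 13 → p=43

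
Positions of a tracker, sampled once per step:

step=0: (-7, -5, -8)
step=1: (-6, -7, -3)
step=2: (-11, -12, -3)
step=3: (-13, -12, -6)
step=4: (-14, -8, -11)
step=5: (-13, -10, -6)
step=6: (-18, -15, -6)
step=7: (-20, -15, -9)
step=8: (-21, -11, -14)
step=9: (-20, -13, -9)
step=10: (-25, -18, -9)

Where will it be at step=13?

The moves between consecutive positions are (+1, -2, +5), (-5, -5, +0), (-2, +0, -3), (-1, +4, -5), (+1, -2, +5), (-5, -5, +0), (-2, +0, -3), (-1, +4, -5), (+1, -2, +5), (-5, -5, +0); they repeat the 4-cycle [(+1, -2, +5), (-5, -5, +0), (-2, +0, -3), (-1, +4, -5)].
step 11: apply (-2, +0, -3) → (-27, -18, -12)
step 12: apply (-1, +4, -5) → (-28, -14, -17)
step 13: apply (+1, -2, +5) → (-27, -16, -12)

(-27, -16, -12)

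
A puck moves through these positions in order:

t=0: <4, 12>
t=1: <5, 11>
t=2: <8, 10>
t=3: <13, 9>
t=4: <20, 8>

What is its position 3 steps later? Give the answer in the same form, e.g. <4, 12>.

First differences are <+1, -1>, <+3, -1>, <+5, -1>, <+7, -1>; their common second difference is <+2, +0> (constant acceleration).
step 5: <20, 8> + <+9, -1> → <29, 7>
step 6: <29, 7> + <+11, -1> → <40, 6>
step 7: <40, 6> + <+13, -1> → <53, 5>

<53, 5>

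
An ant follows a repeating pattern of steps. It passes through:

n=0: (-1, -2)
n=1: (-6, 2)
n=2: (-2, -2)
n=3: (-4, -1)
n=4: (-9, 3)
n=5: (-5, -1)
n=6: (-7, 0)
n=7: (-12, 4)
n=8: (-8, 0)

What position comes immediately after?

Step-to-step displacements: (-5, +4), (+4, -4), (-2, +1), (-5, +4), (+4, -4), (-2, +1), (-5, +4), (+4, -4) — a repeating cycle of length 3.
step 9: apply (-2, +1) → (-10, 1)

(-10, 1)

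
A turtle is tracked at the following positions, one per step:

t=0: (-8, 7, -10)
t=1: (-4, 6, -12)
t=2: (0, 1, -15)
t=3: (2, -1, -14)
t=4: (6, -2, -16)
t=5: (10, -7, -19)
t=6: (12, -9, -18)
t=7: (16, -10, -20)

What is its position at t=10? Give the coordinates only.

The moves between consecutive positions are (+4, -1, -2), (+4, -5, -3), (+2, -2, +1), (+4, -1, -2), (+4, -5, -3), (+2, -2, +1), (+4, -1, -2); they repeat the 3-cycle [(+4, -1, -2), (+4, -5, -3), (+2, -2, +1)].
step 8: apply (+4, -5, -3) → (20, -15, -23)
step 9: apply (+2, -2, +1) → (22, -17, -22)
step 10: apply (+4, -1, -2) → (26, -18, -24)

(26, -18, -24)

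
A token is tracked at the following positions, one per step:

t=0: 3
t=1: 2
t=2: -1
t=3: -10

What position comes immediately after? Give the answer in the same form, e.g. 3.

Consecutive displacements -1, -3, -9 scale by a factor of 3 each step.
step 4: -10 − 27 → -37

-37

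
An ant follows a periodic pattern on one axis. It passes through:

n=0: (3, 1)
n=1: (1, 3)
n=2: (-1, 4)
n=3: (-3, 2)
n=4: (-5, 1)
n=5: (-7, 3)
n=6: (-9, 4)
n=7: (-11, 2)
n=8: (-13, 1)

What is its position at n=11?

(-19, 2)

The first coordinate changes by -2 each step, so at step 11 it is 3 + 11·(-2) = -19.
The second coordinate repeats the cycle [1, 3, 4, 2] with period 4; step 11 mod 4 = 3, giving 2.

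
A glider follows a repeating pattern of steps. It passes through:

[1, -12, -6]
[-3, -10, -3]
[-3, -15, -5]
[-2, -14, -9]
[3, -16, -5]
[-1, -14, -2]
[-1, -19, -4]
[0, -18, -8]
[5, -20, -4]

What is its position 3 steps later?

[2, -22, -7]

The moves between consecutive positions are [-4, +2, +3], [+0, -5, -2], [+1, +1, -4], [+5, -2, +4], [-4, +2, +3], [+0, -5, -2], [+1, +1, -4], [+5, -2, +4]; they repeat the 4-cycle [[-4, +2, +3], [+0, -5, -2], [+1, +1, -4], [+5, -2, +4]].
step 9: apply [-4, +2, +3] → [1, -18, -1]
step 10: apply [+0, -5, -2] → [1, -23, -3]
step 11: apply [+1, +1, -4] → [2, -22, -7]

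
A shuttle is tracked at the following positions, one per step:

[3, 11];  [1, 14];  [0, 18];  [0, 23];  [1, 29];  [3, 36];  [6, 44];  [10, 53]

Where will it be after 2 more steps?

First differences are [-2, +3], [-1, +4], [+0, +5], [+1, +6], [+2, +7], [+3, +8], [+4, +9]; their common second difference is [+1, +1] (constant acceleration).
step 8: [10, 53] + [+5, +10] → [15, 63]
step 9: [15, 63] + [+6, +11] → [21, 74]

[21, 74]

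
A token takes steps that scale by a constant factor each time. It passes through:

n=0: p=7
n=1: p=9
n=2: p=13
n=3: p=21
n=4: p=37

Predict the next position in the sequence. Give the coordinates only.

p=69

Consecutive displacements +2, +4, +8, +16 scale by a factor of 2 each step.
step 5: 37 + 32 → p=69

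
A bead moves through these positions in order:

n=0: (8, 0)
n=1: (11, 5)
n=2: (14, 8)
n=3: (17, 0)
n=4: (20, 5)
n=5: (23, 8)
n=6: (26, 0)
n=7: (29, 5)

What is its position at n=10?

First: linear, +3 per step → 38 at step 10.
Second: cycles through 0, 5, 8 every 3 steps. Step 10 lands at position 1 of the cycle → 5.

(38, 5)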